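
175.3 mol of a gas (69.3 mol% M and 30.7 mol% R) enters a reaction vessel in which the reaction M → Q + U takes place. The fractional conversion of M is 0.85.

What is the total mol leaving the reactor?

279 mol

M reacted = 0.85 × 121.5 = 103.3 mol; ν_M = −1, so ξ = 103.3/1 = 103.3 mol.
Outlet amounts (n = n₀ + ν ξ):
  M: 121.5 − 1(103.3) = 18.22
  Q: 0 + 1(103.3) = 103.3
  U: 0 + 1(103.3) = 103.3
  R: 53.82 (inert)
Total out = 18.22 + 103.3 + 103.3 + 53.82 = 278.6 mol.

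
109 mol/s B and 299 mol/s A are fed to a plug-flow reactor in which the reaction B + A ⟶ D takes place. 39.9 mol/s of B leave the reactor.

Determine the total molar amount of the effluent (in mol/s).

For B: n = n₀ − 1ξ → 39.9 = 109 − 1ξ, giving ξ = 69.1 mol/s.
Outlet amounts (n = n₀ + ν ξ):
  B: 109 − 1(69.1) = 39.9
  A: 299 − 1(69.1) = 229.9
  D: 0 + 1(69.1) = 69.1
Total out = 39.9 + 229.9 + 69.1 = 338.9 mol/s.

339 mol/s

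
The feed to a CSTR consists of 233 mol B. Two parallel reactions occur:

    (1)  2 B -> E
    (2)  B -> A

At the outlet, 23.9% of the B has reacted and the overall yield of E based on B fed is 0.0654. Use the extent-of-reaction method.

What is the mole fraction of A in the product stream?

Yield of E: 1ξ₁ / 233 = 0.0654 → ξ₁ = 15.24 mol.
Conversion of B: 2ξ₁ + 1ξ₂ = 0.239 × 233 = 55.69 → ξ₂ = 25.21 mol.
Outlet amounts (n = n₀ + Σ ν·ξ):
  B: 233 − 2(15.24) − 1(25.21) = 177.3
  E: 0 + 1(15.24) = 15.24
  A: 0 + 1(25.21) = 25.21
Total out = 217.8 mol; y_A = 25.21 / 217.8 = 0.1158.

0.116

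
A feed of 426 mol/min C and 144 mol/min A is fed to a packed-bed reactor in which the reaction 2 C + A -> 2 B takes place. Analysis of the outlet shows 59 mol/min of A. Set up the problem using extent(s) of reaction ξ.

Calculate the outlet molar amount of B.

For A: n = n₀ − 1ξ → 59 = 144 − 1ξ, giving ξ = 85 mol/min.
Outlet amounts (n = n₀ + ν ξ):
  C: 426 − 2(85) = 256
  A: 144 − 1(85) = 59
  B: 0 + 2(85) = 170

170 mol/min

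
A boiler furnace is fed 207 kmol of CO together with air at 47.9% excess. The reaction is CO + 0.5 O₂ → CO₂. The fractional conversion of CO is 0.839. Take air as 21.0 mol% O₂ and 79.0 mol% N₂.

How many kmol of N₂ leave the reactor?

Stoichiometric O₂ = 0.5 × 207 = 103.5 kmol; O₂ fed = 103.5 × 1.479 = 153.1 kmol.
N₂ fed = 153.1 × 79/21 = 575.9 kmol.
Fuel reacted = 0.839 × 207 → ξ = 173.7 kmol.
Outlet (n = n₀ + ν ξ):
  CO: 207 − 1(173.7) = 33.33
  O₂: 153.1 − 0.5(173.7) = 66.24
  N₂: 575.9 (inert)
  CO₂: 0 + 1(173.7) = 173.7

576 kmol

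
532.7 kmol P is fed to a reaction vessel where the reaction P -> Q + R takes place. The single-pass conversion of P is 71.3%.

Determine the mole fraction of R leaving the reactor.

0.416

P reacted = 0.713 × 532.7 = 379.8 kmol; ν_P = −1, so ξ = 379.8/1 = 379.8 kmol.
Outlet amounts (n = n₀ + ν ξ):
  P: 532.7 − 1(379.8) = 152.9
  Q: 0 + 1(379.8) = 379.8
  R: 0 + 1(379.8) = 379.8
Total out = 912.5 kmol; y_R = 379.8 / 912.5 = 0.4162.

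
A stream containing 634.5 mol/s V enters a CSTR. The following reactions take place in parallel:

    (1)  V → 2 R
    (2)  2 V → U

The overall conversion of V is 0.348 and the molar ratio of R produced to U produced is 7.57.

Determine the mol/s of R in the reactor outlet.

Conversion of V: V consumed = 0.348 × 634.5 = 220.8 mol/s = 1ξ₁ + 2ξ₂.
Selectivity: 2ξ₁ / (1ξ₂) = 7.57 → ξ₁ = 3.785 ξ₂.
Substitute: (1·3.785 + 2) ξ₂ = 220.8 → ξ₂ = 38.17 mol/s, ξ₁ = 144.5 mol/s.
Outlet amounts (n = n₀ + Σ ν·ξ):
  V: 634.5 − 1(144.5) − 2(38.17) = 413.7
  R: 0 + 2(144.5) = 288.9
  U: 0 + 1(38.17) = 38.17

289 mol/s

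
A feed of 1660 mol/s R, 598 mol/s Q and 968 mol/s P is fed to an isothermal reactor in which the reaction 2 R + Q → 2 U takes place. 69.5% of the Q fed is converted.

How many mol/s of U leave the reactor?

Q reacted = 0.695 × 598 = 415.6 mol/s; ν_Q = −1, so ξ = 415.6/1 = 415.6 mol/s.
Outlet amounts (n = n₀ + ν ξ):
  R: 1660 − 2(415.6) = 828.8
  Q: 598 − 1(415.6) = 182.4
  U: 0 + 2(415.6) = 831.2
  P: 968 (inert)

831 mol/s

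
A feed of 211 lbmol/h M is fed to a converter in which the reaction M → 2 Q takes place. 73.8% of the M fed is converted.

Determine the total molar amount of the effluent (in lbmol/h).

M reacted = 0.738 × 211 = 155.7 lbmol/h; ν_M = −1, so ξ = 155.7/1 = 155.7 lbmol/h.
Outlet amounts (n = n₀ + ν ξ):
  M: 211 − 1(155.7) = 55.28
  Q: 0 + 2(155.7) = 311.4
Total out = 55.28 + 311.4 = 366.7 lbmol/h.

367 lbmol/h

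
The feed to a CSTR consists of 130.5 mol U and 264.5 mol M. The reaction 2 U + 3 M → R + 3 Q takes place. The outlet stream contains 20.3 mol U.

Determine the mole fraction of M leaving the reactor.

For U: n = n₀ − 2ξ → 20.3 = 130.5 − 2ξ, giving ξ = 55.1 mol.
Outlet amounts (n = n₀ + ν ξ):
  U: 130.5 − 2(55.1) = 20.3
  M: 264.5 − 3(55.1) = 99.2
  R: 0 + 1(55.1) = 55.1
  Q: 0 + 3(55.1) = 165.3
Total out = 339.9 mol; y_M = 99.2 / 339.9 = 0.2919.

0.292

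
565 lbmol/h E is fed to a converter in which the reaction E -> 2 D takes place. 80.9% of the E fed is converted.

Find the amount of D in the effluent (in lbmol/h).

914 lbmol/h

E reacted = 0.809 × 565 = 457.1 lbmol/h; ν_E = −1, so ξ = 457.1/1 = 457.1 lbmol/h.
Outlet amounts (n = n₀ + ν ξ):
  E: 565 − 1(457.1) = 107.9
  D: 0 + 2(457.1) = 914.2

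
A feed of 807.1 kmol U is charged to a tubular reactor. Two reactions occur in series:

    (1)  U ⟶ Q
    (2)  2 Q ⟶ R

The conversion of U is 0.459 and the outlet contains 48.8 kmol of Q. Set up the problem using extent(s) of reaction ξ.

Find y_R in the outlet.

0.249

Conversion of U: U consumed = 1ξ₁ = 0.459 × 807.1 → ξ₁ = 370.5 kmol.
Q balance: n_Q = 0 + 1ξ₁ − 2ξ₂ = 48.8 → ξ₂ = (1·370.5 − 48.8)/2 = 160.8 kmol.
Outlet amounts (n = n₀ + Σ ν·ξ):
  U: 807.1 − 1(370.5) = 436.6
  Q: 0 + 1(370.5) − 2(160.8) = 48.8
  R: 0 + 1(160.8) = 160.8
Total out = 646.3 kmol; y_R = 160.8 / 646.3 = 0.2489.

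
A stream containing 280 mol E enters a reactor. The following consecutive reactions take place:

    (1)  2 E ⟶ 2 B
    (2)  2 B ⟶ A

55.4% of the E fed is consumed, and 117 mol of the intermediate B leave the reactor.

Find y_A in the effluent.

Conversion of E: E consumed = 2ξ₁ = 0.554 × 280 → ξ₁ = 77.56 mol.
B balance: n_B = 0 + 2ξ₁ − 2ξ₂ = 117 → ξ₂ = (2·77.56 − 117)/2 = 19.06 mol.
Outlet amounts (n = n₀ + Σ ν·ξ):
  E: 280 − 2(77.56) = 124.9
  B: 0 + 2(77.56) − 2(19.06) = 117
  A: 0 + 1(19.06) = 19.06
Total out = 260.9 mol; y_A = 19.06 / 260.9 = 0.07304.

0.073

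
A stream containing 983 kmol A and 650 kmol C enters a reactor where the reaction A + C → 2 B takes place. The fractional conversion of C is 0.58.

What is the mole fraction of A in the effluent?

0.371

C reacted = 0.58 × 650 = 377 kmol; ν_C = −1, so ξ = 377/1 = 377 kmol.
Outlet amounts (n = n₀ + ν ξ):
  A: 983 − 1(377) = 606
  C: 650 − 1(377) = 273
  B: 0 + 2(377) = 754
Total out = 1633 kmol; y_A = 606 / 1633 = 0.3711.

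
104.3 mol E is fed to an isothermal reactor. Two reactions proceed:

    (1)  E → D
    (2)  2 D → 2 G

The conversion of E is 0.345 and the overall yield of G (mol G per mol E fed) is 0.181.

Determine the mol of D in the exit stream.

17.1 mol

Conversion of E: E consumed = 1ξ₁ = 0.345 × 104.3 → ξ₁ = 35.98 mol.
Yield of G: 2ξ₂ / 104.3 = 0.181 → ξ₂ = 9.439 mol.
Outlet amounts (n = n₀ + Σ ν·ξ):
  E: 104.3 − 1(35.98) = 68.32
  D: 0 + 1(35.98) − 2(9.439) = 17.11
  G: 0 + 2(9.439) = 18.88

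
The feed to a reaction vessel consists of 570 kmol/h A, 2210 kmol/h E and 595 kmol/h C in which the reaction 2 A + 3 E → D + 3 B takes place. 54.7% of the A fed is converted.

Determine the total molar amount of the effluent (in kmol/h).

3220 kmol/h

A reacted = 0.547 × 570 = 311.8 kmol/h; ν_A = −2, so ξ = 311.8/2 = 155.9 kmol/h.
Outlet amounts (n = n₀ + ν ξ):
  A: 570 − 2(155.9) = 258.2
  E: 2210 − 3(155.9) = 1742
  D: 0 + 1(155.9) = 155.9
  B: 0 + 3(155.9) = 467.7
  C: 595 (inert)
Total out = 258.2 + 1742 + 155.9 + 467.7 + 595 = 3219 kmol/h.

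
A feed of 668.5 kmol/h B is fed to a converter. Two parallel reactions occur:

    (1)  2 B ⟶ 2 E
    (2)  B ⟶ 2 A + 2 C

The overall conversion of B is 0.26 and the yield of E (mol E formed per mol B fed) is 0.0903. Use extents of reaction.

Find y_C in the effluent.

Yield of E: 2ξ₁ / 668.5 = 0.0903 → ξ₁ = 30.18 kmol/h.
Conversion of B: 2ξ₁ + 1ξ₂ = 0.26 × 668.5 = 173.8 → ξ₂ = 113.4 kmol/h.
Outlet amounts (n = n₀ + Σ ν·ξ):
  B: 668.5 − 2(30.18) − 1(113.4) = 494.7
  E: 0 + 2(30.18) = 60.37
  A: 0 + 2(113.4) = 226.9
  C: 0 + 2(113.4) = 226.9
Total out = 1009 kmol/h; y_C = 226.9 / 1009 = 0.2249.

0.225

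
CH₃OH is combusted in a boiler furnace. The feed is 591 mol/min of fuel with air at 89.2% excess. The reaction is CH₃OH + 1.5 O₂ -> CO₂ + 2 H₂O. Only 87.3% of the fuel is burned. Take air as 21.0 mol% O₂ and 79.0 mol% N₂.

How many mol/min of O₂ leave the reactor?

903 mol/min

Stoichiometric O₂ = 1.5 × 591 = 886.5 mol/min; O₂ fed = 886.5 × 1.892 = 1677 mol/min.
N₂ fed = 1677 × 79/21 = 6310 mol/min.
Fuel reacted = 0.873 × 591 → ξ = 515.9 mol/min.
Outlet (n = n₀ + ν ξ):
  CH₃OH: 591 − 1(515.9) = 75.06
  O₂: 1677 − 1.5(515.9) = 903.3
  N₂: 6310 (inert)
  CO₂: 0 + 1(515.9) = 515.9
  H₂O: 0 + 2(515.9) = 1032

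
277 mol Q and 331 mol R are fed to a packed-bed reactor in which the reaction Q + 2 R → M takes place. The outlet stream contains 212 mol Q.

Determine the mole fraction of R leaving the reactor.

For Q: n = n₀ − 1ξ → 212 = 277 − 1ξ, giving ξ = 65 mol.
Outlet amounts (n = n₀ + ν ξ):
  Q: 277 − 1(65) = 212
  R: 331 − 2(65) = 201
  M: 0 + 1(65) = 65
Total out = 478 mol; y_R = 201 / 478 = 0.4205.

0.421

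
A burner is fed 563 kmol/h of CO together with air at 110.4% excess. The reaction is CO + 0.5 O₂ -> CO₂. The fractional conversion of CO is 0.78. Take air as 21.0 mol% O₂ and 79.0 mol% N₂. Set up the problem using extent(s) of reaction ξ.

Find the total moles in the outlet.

3160 kmol/h

Stoichiometric O₂ = 0.5 × 563 = 281.5 kmol/h; O₂ fed = 281.5 × 2.104 = 592.3 kmol/h.
N₂ fed = 592.3 × 79/21 = 2228 kmol/h.
Fuel reacted = 0.78 × 563 → ξ = 439.1 kmol/h.
Outlet (n = n₀ + ν ξ):
  CO: 563 − 1(439.1) = 123.9
  O₂: 592.3 − 0.5(439.1) = 372.7
  N₂: 2228 (inert)
  CO₂: 0 + 1(439.1) = 439.1
Total out = 123.9 + 372.7 + 2228 + 439.1 = 3164 kmol/h.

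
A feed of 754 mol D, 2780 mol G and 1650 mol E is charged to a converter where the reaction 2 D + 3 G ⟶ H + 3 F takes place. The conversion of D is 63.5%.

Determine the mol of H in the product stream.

239 mol

D reacted = 0.635 × 754 = 478.8 mol; ν_D = −2, so ξ = 478.8/2 = 239.4 mol.
Outlet amounts (n = n₀ + ν ξ):
  D: 754 − 2(239.4) = 275.2
  G: 2780 − 3(239.4) = 2062
  H: 0 + 1(239.4) = 239.4
  F: 0 + 3(239.4) = 718.2
  E: 1650 (inert)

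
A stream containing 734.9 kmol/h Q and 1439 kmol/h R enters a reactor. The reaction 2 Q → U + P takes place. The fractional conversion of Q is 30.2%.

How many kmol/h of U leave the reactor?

Q reacted = 0.302 × 734.9 = 221.9 kmol/h; ν_Q = −2, so ξ = 221.9/2 = 111 kmol/h.
Outlet amounts (n = n₀ + ν ξ):
  Q: 734.9 − 2(111) = 513
  U: 0 + 1(111) = 111
  P: 0 + 1(111) = 111
  R: 1439 (inert)

111 kmol/h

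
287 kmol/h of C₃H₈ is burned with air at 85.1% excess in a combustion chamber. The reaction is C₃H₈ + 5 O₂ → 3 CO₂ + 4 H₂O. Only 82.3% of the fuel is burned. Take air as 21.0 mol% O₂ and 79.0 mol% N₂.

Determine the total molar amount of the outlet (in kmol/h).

13200 kmol/h

Stoichiometric O₂ = 5 × 287 = 1435 kmol/h; O₂ fed = 1435 × 1.851 = 2656 kmol/h.
N₂ fed = 2656 × 79/21 = 9992 kmol/h.
Fuel reacted = 0.823 × 287 → ξ = 236.2 kmol/h.
Outlet (n = n₀ + ν ξ):
  C₃H₈: 287 − 1(236.2) = 50.8
  O₂: 2656 − 5(236.2) = 1475
  N₂: 9992 (inert)
  CO₂: 0 + 3(236.2) = 708.6
  H₂O: 0 + 4(236.2) = 944.8
Total out = 50.8 + 1475 + 9992 + 708.6 + 944.8 = 13170 kmol/h.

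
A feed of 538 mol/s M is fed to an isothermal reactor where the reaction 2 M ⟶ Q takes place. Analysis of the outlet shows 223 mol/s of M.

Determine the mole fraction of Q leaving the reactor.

For M: n = n₀ − 2ξ → 223 = 538 − 2ξ, giving ξ = 157.5 mol/s.
Outlet amounts (n = n₀ + ν ξ):
  M: 538 − 2(157.5) = 223
  Q: 0 + 1(157.5) = 157.5
Total out = 380.5 mol/s; y_Q = 157.5 / 380.5 = 0.4139.

0.414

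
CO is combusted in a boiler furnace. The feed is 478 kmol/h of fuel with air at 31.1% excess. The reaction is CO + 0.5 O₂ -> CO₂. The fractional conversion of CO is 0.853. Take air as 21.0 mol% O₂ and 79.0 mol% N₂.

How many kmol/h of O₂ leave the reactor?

109 kmol/h

Stoichiometric O₂ = 0.5 × 478 = 239 kmol/h; O₂ fed = 239 × 1.311 = 313.3 kmol/h.
N₂ fed = 313.3 × 79/21 = 1179 kmol/h.
Fuel reacted = 0.853 × 478 → ξ = 407.7 kmol/h.
Outlet (n = n₀ + ν ξ):
  CO: 478 − 1(407.7) = 70.27
  O₂: 313.3 − 0.5(407.7) = 109.5
  N₂: 1179 (inert)
  CO₂: 0 + 1(407.7) = 407.7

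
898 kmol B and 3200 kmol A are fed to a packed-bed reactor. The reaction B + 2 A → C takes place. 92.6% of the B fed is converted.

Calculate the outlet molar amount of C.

832 kmol

B reacted = 0.926 × 898 = 831.5 kmol; ν_B = −1, so ξ = 831.5/1 = 831.5 kmol.
Outlet amounts (n = n₀ + ν ξ):
  B: 898 − 1(831.5) = 66.45
  A: 3200 − 2(831.5) = 1537
  C: 0 + 1(831.5) = 831.5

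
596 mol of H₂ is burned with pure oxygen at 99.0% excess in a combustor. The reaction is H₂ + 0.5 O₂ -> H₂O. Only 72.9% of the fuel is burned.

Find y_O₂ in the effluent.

Stoichiometric O₂ = 0.5 × 596 = 298 mol; O₂ fed = 298 × 1.990 = 593 mol.
Fuel reacted = 0.729 × 596 → ξ = 434.5 mol.
Outlet (n = n₀ + ν ξ):
  H₂: 596 − 1(434.5) = 161.5
  O₂: 593 − 0.5(434.5) = 375.8
  H₂O: 0 + 1(434.5) = 434.5
Total out = 971.8 mol; y_O₂ = 375.8 / 971.8 = 0.3867.

0.387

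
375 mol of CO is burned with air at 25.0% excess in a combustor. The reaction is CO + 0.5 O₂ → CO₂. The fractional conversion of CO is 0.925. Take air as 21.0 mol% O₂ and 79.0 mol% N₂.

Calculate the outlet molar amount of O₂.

Stoichiometric O₂ = 0.5 × 375 = 187.5 mol; O₂ fed = 187.5 × 1.250 = 234.4 mol.
N₂ fed = 234.4 × 79/21 = 881.7 mol.
Fuel reacted = 0.925 × 375 → ξ = 346.9 mol.
Outlet (n = n₀ + ν ξ):
  CO: 375 − 1(346.9) = 28.12
  O₂: 234.4 − 0.5(346.9) = 60.94
  N₂: 881.7 (inert)
  CO₂: 0 + 1(346.9) = 346.9

60.9 mol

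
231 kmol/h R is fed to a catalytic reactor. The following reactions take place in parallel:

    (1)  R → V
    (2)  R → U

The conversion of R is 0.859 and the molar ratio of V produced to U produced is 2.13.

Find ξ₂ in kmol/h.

ξ₂ = 63.4 kmol/h

Conversion of R: R consumed = 0.859 × 231 = 198.4 kmol/h = 1ξ₁ + 1ξ₂.
Selectivity: 1ξ₁ / (1ξ₂) = 2.13 → ξ₁ = 2.13 ξ₂.
Substitute: (1·2.13 + 1) ξ₂ = 198.4 → ξ₂ = 63.4 kmol/h, ξ₁ = 135 kmol/h.
Outlet amounts (n = n₀ + Σ ν·ξ):
  R: 231 − 1(135) − 1(63.4) = 32.57
  V: 0 + 1(135) = 135
  U: 0 + 1(63.4) = 63.4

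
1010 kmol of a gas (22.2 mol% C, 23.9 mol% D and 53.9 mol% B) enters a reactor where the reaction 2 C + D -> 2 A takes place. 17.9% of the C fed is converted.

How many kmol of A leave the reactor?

40.1 kmol

C reacted = 0.179 × 224.2 = 40.14 kmol; ν_C = −2, so ξ = 40.14/2 = 20.07 kmol.
Outlet amounts (n = n₀ + ν ξ):
  C: 224.2 − 2(20.07) = 184.1
  D: 241.4 − 1(20.07) = 221.3
  A: 0 + 2(20.07) = 40.14
  B: 544.4 (inert)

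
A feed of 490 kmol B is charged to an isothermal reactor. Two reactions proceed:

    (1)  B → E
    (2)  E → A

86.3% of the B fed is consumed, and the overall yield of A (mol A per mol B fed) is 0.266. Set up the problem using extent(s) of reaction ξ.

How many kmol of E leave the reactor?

293 kmol

Conversion of B: B consumed = 1ξ₁ = 0.863 × 490 → ξ₁ = 422.9 kmol.
Yield of A: 1ξ₂ / 490 = 0.266 → ξ₂ = 130.3 kmol.
Outlet amounts (n = n₀ + Σ ν·ξ):
  B: 490 − 1(422.9) = 67.13
  E: 0 + 1(422.9) − 1(130.3) = 292.5
  A: 0 + 1(130.3) = 130.3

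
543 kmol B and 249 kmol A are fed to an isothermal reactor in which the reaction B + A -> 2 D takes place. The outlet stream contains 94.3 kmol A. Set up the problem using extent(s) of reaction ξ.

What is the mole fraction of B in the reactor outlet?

0.49

For A: n = n₀ − 1ξ → 94.3 = 249 − 1ξ, giving ξ = 154.7 kmol.
Outlet amounts (n = n₀ + ν ξ):
  B: 543 − 1(154.7) = 388.3
  A: 249 − 1(154.7) = 94.3
  D: 0 + 2(154.7) = 309.4
Total out = 792 kmol; y_B = 388.3 / 792 = 0.4903.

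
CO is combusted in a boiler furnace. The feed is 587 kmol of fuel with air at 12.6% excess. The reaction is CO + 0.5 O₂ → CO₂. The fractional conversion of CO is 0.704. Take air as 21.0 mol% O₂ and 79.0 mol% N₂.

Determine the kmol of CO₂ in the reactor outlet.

413 kmol

Stoichiometric O₂ = 0.5 × 587 = 293.5 kmol; O₂ fed = 293.5 × 1.126 = 330.5 kmol.
N₂ fed = 330.5 × 79/21 = 1243 kmol.
Fuel reacted = 0.704 × 587 → ξ = 413.2 kmol.
Outlet (n = n₀ + ν ξ):
  CO: 587 − 1(413.2) = 173.8
  O₂: 330.5 − 0.5(413.2) = 123.9
  N₂: 1243 (inert)
  CO₂: 0 + 1(413.2) = 413.2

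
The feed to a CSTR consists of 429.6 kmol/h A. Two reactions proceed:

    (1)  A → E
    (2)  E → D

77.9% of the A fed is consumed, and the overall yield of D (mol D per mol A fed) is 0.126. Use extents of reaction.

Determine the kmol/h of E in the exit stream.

Conversion of A: A consumed = 1ξ₁ = 0.779 × 429.6 → ξ₁ = 334.7 kmol/h.
Yield of D: 1ξ₂ / 429.6 = 0.126 → ξ₂ = 54.13 kmol/h.
Outlet amounts (n = n₀ + Σ ν·ξ):
  A: 429.6 − 1(334.7) = 94.94
  E: 0 + 1(334.7) − 1(54.13) = 280.5
  D: 0 + 1(54.13) = 54.13

281 kmol/h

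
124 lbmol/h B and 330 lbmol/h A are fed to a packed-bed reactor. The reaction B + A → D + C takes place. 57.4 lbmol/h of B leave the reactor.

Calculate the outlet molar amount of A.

263 lbmol/h

For B: n = n₀ − 1ξ → 57.4 = 124 − 1ξ, giving ξ = 66.6 lbmol/h.
Outlet amounts (n = n₀ + ν ξ):
  B: 124 − 1(66.6) = 57.4
  A: 330 − 1(66.6) = 263.4
  D: 0 + 1(66.6) = 66.6
  C: 0 + 1(66.6) = 66.6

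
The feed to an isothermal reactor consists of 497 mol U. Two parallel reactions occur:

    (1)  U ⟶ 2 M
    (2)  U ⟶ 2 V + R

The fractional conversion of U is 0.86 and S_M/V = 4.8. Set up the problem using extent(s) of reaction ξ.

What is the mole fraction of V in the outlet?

0.148

Conversion of U: U consumed = 0.86 × 497 = 427.4 mol = 1ξ₁ + 1ξ₂.
Selectivity: 2ξ₁ / (2ξ₂) = 4.8 → ξ₁ = 4.8 ξ₂.
Substitute: (1·4.8 + 1) ξ₂ = 427.4 → ξ₂ = 73.69 mol, ξ₁ = 353.7 mol.
Outlet amounts (n = n₀ + Σ ν·ξ):
  U: 497 − 1(353.7) − 1(73.69) = 69.58
  M: 0 + 2(353.7) = 707.5
  V: 0 + 2(73.69) = 147.4
  R: 0 + 1(73.69) = 73.69
Total out = 998.1 mol; y_V = 147.4 / 998.1 = 0.1477.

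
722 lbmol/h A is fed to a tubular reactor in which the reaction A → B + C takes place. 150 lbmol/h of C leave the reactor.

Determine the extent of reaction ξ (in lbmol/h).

For C: n = n₀ + 1ξ → 150 = 0 + 1ξ, giving ξ = 150 lbmol/h.
Outlet amounts (n = n₀ + ν ξ):
  A: 722 − 1(150) = 572
  B: 0 + 1(150) = 150
  C: 0 + 1(150) = 150

ξ = 150 lbmol/h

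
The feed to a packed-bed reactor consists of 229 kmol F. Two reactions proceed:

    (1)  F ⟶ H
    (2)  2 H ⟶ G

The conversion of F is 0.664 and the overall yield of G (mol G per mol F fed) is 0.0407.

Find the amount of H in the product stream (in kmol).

133 kmol

Conversion of F: F consumed = 1ξ₁ = 0.664 × 229 → ξ₁ = 152.1 kmol.
Yield of G: 1ξ₂ / 229 = 0.0407 → ξ₂ = 9.32 kmol.
Outlet amounts (n = n₀ + Σ ν·ξ):
  F: 229 − 1(152.1) = 76.94
  H: 0 + 1(152.1) − 2(9.32) = 133.4
  G: 0 + 1(9.32) = 9.32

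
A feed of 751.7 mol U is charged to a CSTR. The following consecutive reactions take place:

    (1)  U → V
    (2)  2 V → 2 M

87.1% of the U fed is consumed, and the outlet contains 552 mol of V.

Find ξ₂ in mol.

Conversion of U: U consumed = 1ξ₁ = 0.871 × 751.7 → ξ₁ = 654.7 mol.
V balance: n_V = 0 + 1ξ₁ − 2ξ₂ = 552 → ξ₂ = (1·654.7 − 552)/2 = 51.37 mol.
Outlet amounts (n = n₀ + Σ ν·ξ):
  U: 751.7 − 1(654.7) = 96.97
  V: 0 + 1(654.7) − 2(51.37) = 552
  M: 0 + 2(51.37) = 102.7

ξ₂ = 51.4 mol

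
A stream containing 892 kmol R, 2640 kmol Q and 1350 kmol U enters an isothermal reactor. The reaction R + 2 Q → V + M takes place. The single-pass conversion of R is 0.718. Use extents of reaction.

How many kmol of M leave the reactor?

R reacted = 0.718 × 892 = 640.5 kmol; ν_R = −1, so ξ = 640.5/1 = 640.5 kmol.
Outlet amounts (n = n₀ + ν ξ):
  R: 892 − 1(640.5) = 251.5
  Q: 2640 − 2(640.5) = 1359
  V: 0 + 1(640.5) = 640.5
  M: 0 + 1(640.5) = 640.5
  U: 1350 (inert)

640 kmol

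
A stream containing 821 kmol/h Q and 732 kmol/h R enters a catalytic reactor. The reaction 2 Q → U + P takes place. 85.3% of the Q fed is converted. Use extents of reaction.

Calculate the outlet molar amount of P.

350 kmol/h

Q reacted = 0.853 × 821 = 700.3 kmol/h; ν_Q = −2, so ξ = 700.3/2 = 350.2 kmol/h.
Outlet amounts (n = n₀ + ν ξ):
  Q: 821 − 2(350.2) = 120.7
  U: 0 + 1(350.2) = 350.2
  P: 0 + 1(350.2) = 350.2
  R: 732 (inert)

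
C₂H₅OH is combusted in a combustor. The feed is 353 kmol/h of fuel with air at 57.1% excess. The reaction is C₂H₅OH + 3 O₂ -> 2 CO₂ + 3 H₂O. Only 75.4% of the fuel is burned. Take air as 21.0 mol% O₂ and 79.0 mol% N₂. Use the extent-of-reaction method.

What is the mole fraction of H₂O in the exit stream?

Stoichiometric O₂ = 3 × 353 = 1059 kmol/h; O₂ fed = 1059 × 1.571 = 1664 kmol/h.
N₂ fed = 1664 × 79/21 = 6259 kmol/h.
Fuel reacted = 0.754 × 353 → ξ = 266.2 kmol/h.
Outlet (n = n₀ + ν ξ):
  C₂H₅OH: 353 − 1(266.2) = 86.84
  O₂: 1664 − 3(266.2) = 865.2
  N₂: 6259 (inert)
  CO₂: 0 + 2(266.2) = 532.3
  H₂O: 0 + 3(266.2) = 798.5
Total out = 8541 kmol/h; y_H₂O = 798.5 / 8541 = 0.09348.

0.0935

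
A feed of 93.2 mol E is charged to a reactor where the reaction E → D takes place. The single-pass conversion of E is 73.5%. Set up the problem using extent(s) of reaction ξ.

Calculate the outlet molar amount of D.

E reacted = 0.735 × 93.2 = 68.5 mol; ν_E = −1, so ξ = 68.5/1 = 68.5 mol.
Outlet amounts (n = n₀ + ν ξ):
  E: 93.2 − 1(68.5) = 24.7
  D: 0 + 1(68.5) = 68.5

68.5 mol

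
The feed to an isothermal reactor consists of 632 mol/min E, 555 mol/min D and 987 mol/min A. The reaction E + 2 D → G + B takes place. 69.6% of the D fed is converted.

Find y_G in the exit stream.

0.0975

D reacted = 0.696 × 555 = 386.3 mol/min; ν_D = −2, so ξ = 386.3/2 = 193.1 mol/min.
Outlet amounts (n = n₀ + ν ξ):
  E: 632 − 1(193.1) = 438.9
  D: 555 − 2(193.1) = 168.7
  G: 0 + 1(193.1) = 193.1
  B: 0 + 1(193.1) = 193.1
  A: 987 (inert)
Total out = 1981 mol/min; y_G = 193.1 / 1981 = 0.0975.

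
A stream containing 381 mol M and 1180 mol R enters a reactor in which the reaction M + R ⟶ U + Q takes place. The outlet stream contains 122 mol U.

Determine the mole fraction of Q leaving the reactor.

0.0782

For U: n = n₀ + 1ξ → 122 = 0 + 1ξ, giving ξ = 122 mol.
Outlet amounts (n = n₀ + ν ξ):
  M: 381 − 1(122) = 259
  R: 1180 − 1(122) = 1058
  U: 0 + 1(122) = 122
  Q: 0 + 1(122) = 122
Total out = 1561 mol; y_Q = 122 / 1561 = 0.07816.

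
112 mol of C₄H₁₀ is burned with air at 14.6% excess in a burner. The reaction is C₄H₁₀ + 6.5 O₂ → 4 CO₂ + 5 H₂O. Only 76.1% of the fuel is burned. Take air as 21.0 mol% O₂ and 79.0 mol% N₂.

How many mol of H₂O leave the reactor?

426 mol

Stoichiometric O₂ = 6.5 × 112 = 728 mol; O₂ fed = 728 × 1.146 = 834.3 mol.
N₂ fed = 834.3 × 79/21 = 3139 mol.
Fuel reacted = 0.761 × 112 → ξ = 85.23 mol.
Outlet (n = n₀ + ν ξ):
  C₄H₁₀: 112 − 1(85.23) = 26.77
  O₂: 834.3 − 6.5(85.23) = 280.3
  N₂: 3139 (inert)
  CO₂: 0 + 4(85.23) = 340.9
  H₂O: 0 + 5(85.23) = 426.2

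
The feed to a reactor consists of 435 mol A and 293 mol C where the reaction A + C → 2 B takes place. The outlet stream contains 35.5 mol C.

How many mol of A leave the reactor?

For C: n = n₀ − 1ξ → 35.5 = 293 − 1ξ, giving ξ = 257.5 mol.
Outlet amounts (n = n₀ + ν ξ):
  A: 435 − 1(257.5) = 177.5
  C: 293 − 1(257.5) = 35.5
  B: 0 + 2(257.5) = 515

178 mol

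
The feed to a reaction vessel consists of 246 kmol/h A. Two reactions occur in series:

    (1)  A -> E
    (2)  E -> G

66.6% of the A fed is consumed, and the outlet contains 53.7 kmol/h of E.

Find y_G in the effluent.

Conversion of A: A consumed = 1ξ₁ = 0.666 × 246 → ξ₁ = 163.8 kmol/h.
E balance: n_E = 0 + 1ξ₁ − 1ξ₂ = 53.7 → ξ₂ = (1·163.8 − 53.7)/1 = 110.1 kmol/h.
Outlet amounts (n = n₀ + Σ ν·ξ):
  A: 246 − 1(163.8) = 82.16
  E: 0 + 1(163.8) − 1(110.1) = 53.7
  G: 0 + 1(110.1) = 110.1
Total out = 246 kmol/h; y_G = 110.1 / 246 = 0.4477.

0.448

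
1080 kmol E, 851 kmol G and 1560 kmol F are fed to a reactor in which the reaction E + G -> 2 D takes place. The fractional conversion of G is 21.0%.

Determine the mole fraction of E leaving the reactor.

0.258

G reacted = 0.21 × 851 = 178.7 kmol; ν_G = −1, so ξ = 178.7/1 = 178.7 kmol.
Outlet amounts (n = n₀ + ν ξ):
  E: 1080 − 1(178.7) = 901.3
  G: 851 − 1(178.7) = 672.3
  D: 0 + 2(178.7) = 357.4
  F: 1560 (inert)
Total out = 3491 kmol; y_E = 901.3 / 3491 = 0.2582.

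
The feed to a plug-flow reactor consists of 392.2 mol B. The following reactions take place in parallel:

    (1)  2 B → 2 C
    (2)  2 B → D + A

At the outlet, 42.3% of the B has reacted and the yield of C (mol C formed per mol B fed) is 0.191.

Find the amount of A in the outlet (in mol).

45.5 mol

Yield of C: 2ξ₁ / 392.2 = 0.191 → ξ₁ = 37.46 mol.
Conversion of B: 2ξ₁ + 2ξ₂ = 0.423 × 392.2 = 165.9 → ξ₂ = 45.5 mol.
Outlet amounts (n = n₀ + Σ ν·ξ):
  B: 392.2 − 2(37.46) − 2(45.5) = 226.3
  C: 0 + 2(37.46) = 74.91
  D: 0 + 1(45.5) = 45.5
  A: 0 + 1(45.5) = 45.5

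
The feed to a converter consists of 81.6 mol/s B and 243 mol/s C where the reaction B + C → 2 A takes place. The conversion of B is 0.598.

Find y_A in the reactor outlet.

0.301

B reacted = 0.598 × 81.6 = 48.8 mol/s; ν_B = −1, so ξ = 48.8/1 = 48.8 mol/s.
Outlet amounts (n = n₀ + ν ξ):
  B: 81.6 − 1(48.8) = 32.8
  C: 243 − 1(48.8) = 194.2
  A: 0 + 2(48.8) = 97.59
Total out = 324.6 mol/s; y_A = 97.59 / 324.6 = 0.3007.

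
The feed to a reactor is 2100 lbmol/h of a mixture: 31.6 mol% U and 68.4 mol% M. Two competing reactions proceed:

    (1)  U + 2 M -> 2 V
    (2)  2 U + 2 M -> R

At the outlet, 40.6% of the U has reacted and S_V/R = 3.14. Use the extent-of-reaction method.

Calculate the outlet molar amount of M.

Conversion of U: U consumed = 0.406 × 663.6 = 269.4 lbmol/h = 1ξ₁ + 2ξ₂.
Selectivity: 2ξ₁ / (1ξ₂) = 3.14 → ξ₁ = 1.57 ξ₂.
Substitute: (1·1.57 + 2) ξ₂ = 269.4 → ξ₂ = 75.47 lbmol/h, ξ₁ = 118.5 lbmol/h.
Outlet amounts (n = n₀ + Σ ν·ξ):
  U: 663.6 − 1(118.5) − 2(75.47) = 394.2
  M: 1436 − 2(118.5) − 2(75.47) = 1048
  V: 0 + 2(118.5) = 237
  R: 0 + 1(75.47) = 75.47

1050 lbmol/h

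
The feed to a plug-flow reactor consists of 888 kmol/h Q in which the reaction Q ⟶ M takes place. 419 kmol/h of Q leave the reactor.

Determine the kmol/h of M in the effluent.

For Q: n = n₀ − 1ξ → 419 = 888 − 1ξ, giving ξ = 469 kmol/h.
Outlet amounts (n = n₀ + ν ξ):
  Q: 888 − 1(469) = 419
  M: 0 + 1(469) = 469

469 kmol/h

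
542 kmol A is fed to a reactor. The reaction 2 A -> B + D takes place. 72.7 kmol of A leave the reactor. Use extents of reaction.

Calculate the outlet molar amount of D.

For A: n = n₀ − 2ξ → 72.7 = 542 − 2ξ, giving ξ = 234.7 kmol.
Outlet amounts (n = n₀ + ν ξ):
  A: 542 − 2(234.7) = 72.7
  B: 0 + 1(234.7) = 234.7
  D: 0 + 1(234.7) = 234.7

235 kmol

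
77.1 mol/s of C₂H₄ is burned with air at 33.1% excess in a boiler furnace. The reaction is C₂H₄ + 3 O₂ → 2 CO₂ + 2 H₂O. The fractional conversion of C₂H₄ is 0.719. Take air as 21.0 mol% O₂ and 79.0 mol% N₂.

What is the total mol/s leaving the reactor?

Stoichiometric O₂ = 3 × 77.1 = 231.3 mol/s; O₂ fed = 231.3 × 1.331 = 307.9 mol/s.
N₂ fed = 307.9 × 79/21 = 1158 mol/s.
Fuel reacted = 0.719 × 77.1 → ξ = 55.43 mol/s.
Outlet (n = n₀ + ν ξ):
  C₂H₄: 77.1 − 1(55.43) = 21.67
  O₂: 307.9 − 3(55.43) = 141.6
  N₂: 1158 (inert)
  CO₂: 0 + 2(55.43) = 110.9
  H₂O: 0 + 2(55.43) = 110.9
Total out = 21.67 + 141.6 + 1158 + 110.9 + 110.9 = 1543 mol/s.

1540 mol/s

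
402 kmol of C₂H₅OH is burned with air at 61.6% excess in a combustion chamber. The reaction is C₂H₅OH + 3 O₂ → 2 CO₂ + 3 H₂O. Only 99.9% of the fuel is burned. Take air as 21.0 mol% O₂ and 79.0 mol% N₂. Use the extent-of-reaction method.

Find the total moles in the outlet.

Stoichiometric O₂ = 3 × 402 = 1206 kmol; O₂ fed = 1206 × 1.616 = 1949 kmol.
N₂ fed = 1949 × 79/21 = 7332 kmol.
Fuel reacted = 0.999 × 402 → ξ = 401.6 kmol.
Outlet (n = n₀ + ν ξ):
  C₂H₅OH: 402 − 1(401.6) = 0.402
  O₂: 1949 − 3(401.6) = 744.1
  N₂: 7332 (inert)
  CO₂: 0 + 2(401.6) = 803.2
  H₂O: 0 + 3(401.6) = 1205
Total out = 0.402 + 744.1 + 7332 + 803.2 + 1205 = 10080 kmol.

10100 kmol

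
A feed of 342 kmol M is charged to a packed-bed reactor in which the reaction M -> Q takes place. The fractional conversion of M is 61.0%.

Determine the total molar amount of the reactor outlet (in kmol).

342 kmol

M reacted = 0.61 × 342 = 208.6 kmol; ν_M = −1, so ξ = 208.6/1 = 208.6 kmol.
Outlet amounts (n = n₀ + ν ξ):
  M: 342 − 1(208.6) = 133.4
  Q: 0 + 1(208.6) = 208.6
Total out = 133.4 + 208.6 = 342 kmol.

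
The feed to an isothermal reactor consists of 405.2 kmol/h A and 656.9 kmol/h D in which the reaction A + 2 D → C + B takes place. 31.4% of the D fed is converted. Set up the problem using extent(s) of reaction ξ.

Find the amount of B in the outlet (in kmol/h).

D reacted = 0.314 × 656.9 = 206.3 kmol/h; ν_D = −2, so ξ = 206.3/2 = 103.1 kmol/h.
Outlet amounts (n = n₀ + ν ξ):
  A: 405.2 − 1(103.1) = 302.1
  D: 656.9 − 2(103.1) = 450.6
  C: 0 + 1(103.1) = 103.1
  B: 0 + 1(103.1) = 103.1

103 kmol/h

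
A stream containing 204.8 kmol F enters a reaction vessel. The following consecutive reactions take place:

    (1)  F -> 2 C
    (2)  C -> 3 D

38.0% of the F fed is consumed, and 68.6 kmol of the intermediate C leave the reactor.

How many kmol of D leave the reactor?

Conversion of F: F consumed = 1ξ₁ = 0.38 × 204.8 → ξ₁ = 77.82 kmol.
C balance: n_C = 0 + 2ξ₁ − 1ξ₂ = 68.6 → ξ₂ = (2·77.82 − 68.6)/1 = 87.05 kmol.
Outlet amounts (n = n₀ + Σ ν·ξ):
  F: 204.8 − 1(77.82) = 127
  C: 0 + 2(77.82) − 1(87.05) = 68.6
  D: 0 + 3(87.05) = 261.1

261 kmol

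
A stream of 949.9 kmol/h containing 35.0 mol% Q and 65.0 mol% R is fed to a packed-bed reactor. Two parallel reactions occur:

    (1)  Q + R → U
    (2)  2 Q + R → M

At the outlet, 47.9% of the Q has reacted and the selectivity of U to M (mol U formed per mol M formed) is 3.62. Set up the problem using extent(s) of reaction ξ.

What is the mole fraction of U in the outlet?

Conversion of Q: Q consumed = 0.479 × 332.5 = 159.3 kmol/h = 1ξ₁ + 2ξ₂.
Selectivity: 1ξ₁ / (1ξ₂) = 3.62 → ξ₁ = 3.62 ξ₂.
Substitute: (1·3.62 + 2) ξ₂ = 159.3 → ξ₂ = 28.34 kmol/h, ξ₁ = 102.6 kmol/h.
Outlet amounts (n = n₀ + Σ ν·ξ):
  Q: 332.5 − 1(102.6) − 2(28.34) = 173.2
  R: 617.4 − 1(102.6) − 1(28.34) = 486.5
  U: 0 + 1(102.6) = 102.6
  M: 0 + 1(28.34) = 28.34
Total out = 790.6 kmol/h; y_U = 102.6 / 790.6 = 0.1297.

0.13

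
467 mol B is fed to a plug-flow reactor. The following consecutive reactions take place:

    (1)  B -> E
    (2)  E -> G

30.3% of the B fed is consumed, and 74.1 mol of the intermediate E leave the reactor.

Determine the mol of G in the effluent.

Conversion of B: B consumed = 1ξ₁ = 0.303 × 467 → ξ₁ = 141.5 mol.
E balance: n_E = 0 + 1ξ₁ − 1ξ₂ = 74.1 → ξ₂ = (1·141.5 − 74.1)/1 = 67.4 mol.
Outlet amounts (n = n₀ + Σ ν·ξ):
  B: 467 − 1(141.5) = 325.5
  E: 0 + 1(141.5) − 1(67.4) = 74.1
  G: 0 + 1(67.4) = 67.4

67.4 mol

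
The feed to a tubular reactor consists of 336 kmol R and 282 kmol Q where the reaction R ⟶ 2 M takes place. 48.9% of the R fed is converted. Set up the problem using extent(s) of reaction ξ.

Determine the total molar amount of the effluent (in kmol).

R reacted = 0.489 × 336 = 164.3 kmol; ν_R = −1, so ξ = 164.3/1 = 164.3 kmol.
Outlet amounts (n = n₀ + ν ξ):
  R: 336 − 1(164.3) = 171.7
  M: 0 + 2(164.3) = 328.6
  Q: 282 (inert)
Total out = 171.7 + 328.6 + 282 = 782.3 kmol.

782 kmol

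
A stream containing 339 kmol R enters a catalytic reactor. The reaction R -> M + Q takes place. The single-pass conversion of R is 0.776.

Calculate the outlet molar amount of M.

R reacted = 0.776 × 339 = 263.1 kmol; ν_R = −1, so ξ = 263.1/1 = 263.1 kmol.
Outlet amounts (n = n₀ + ν ξ):
  R: 339 − 1(263.1) = 75.94
  M: 0 + 1(263.1) = 263.1
  Q: 0 + 1(263.1) = 263.1

263 kmol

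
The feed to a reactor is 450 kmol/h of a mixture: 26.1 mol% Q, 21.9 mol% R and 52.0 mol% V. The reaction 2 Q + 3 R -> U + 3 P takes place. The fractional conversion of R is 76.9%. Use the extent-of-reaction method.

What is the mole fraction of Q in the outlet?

R reacted = 0.769 × 98.55 = 75.78 kmol/h; ν_R = −3, so ξ = 75.78/3 = 25.26 kmol/h.
Outlet amounts (n = n₀ + ν ξ):
  Q: 117.5 − 2(25.26) = 66.93
  R: 98.55 − 3(25.26) = 22.77
  U: 0 + 1(25.26) = 25.26
  P: 0 + 3(25.26) = 75.78
  V: 234 (inert)
Total out = 424.7 kmol/h; y_Q = 66.93 / 424.7 = 0.1576.

0.158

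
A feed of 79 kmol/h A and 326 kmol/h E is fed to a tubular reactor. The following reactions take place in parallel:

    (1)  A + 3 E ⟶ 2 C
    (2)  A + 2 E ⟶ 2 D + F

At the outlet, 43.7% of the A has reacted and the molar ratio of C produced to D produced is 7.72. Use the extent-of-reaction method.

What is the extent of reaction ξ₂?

Conversion of A: A consumed = 0.437 × 79 = 34.52 kmol/h = 1ξ₁ + 1ξ₂.
Selectivity: 2ξ₁ / (2ξ₂) = 7.72 → ξ₁ = 7.72 ξ₂.
Substitute: (1·7.72 + 1) ξ₂ = 34.52 → ξ₂ = 3.959 kmol/h, ξ₁ = 30.56 kmol/h.
Outlet amounts (n = n₀ + Σ ν·ξ):
  A: 79 − 1(30.56) − 1(3.959) = 44.48
  E: 326 − 3(30.56) − 2(3.959) = 226.4
  C: 0 + 2(30.56) = 61.13
  D: 0 + 2(3.959) = 7.918
  F: 0 + 1(3.959) = 3.959

ξ₂ = 3.96 kmol/h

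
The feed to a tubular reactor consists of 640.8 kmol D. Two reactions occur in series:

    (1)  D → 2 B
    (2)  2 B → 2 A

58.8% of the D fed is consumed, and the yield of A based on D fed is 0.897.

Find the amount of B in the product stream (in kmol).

Conversion of D: D consumed = 1ξ₁ = 0.588 × 640.8 → ξ₁ = 376.8 kmol.
Yield of A: 2ξ₂ / 640.8 = 0.897 → ξ₂ = 287.4 kmol.
Outlet amounts (n = n₀ + Σ ν·ξ):
  D: 640.8 − 1(376.8) = 264
  B: 0 + 2(376.8) − 2(287.4) = 178.8
  A: 0 + 2(287.4) = 574.8

179 kmol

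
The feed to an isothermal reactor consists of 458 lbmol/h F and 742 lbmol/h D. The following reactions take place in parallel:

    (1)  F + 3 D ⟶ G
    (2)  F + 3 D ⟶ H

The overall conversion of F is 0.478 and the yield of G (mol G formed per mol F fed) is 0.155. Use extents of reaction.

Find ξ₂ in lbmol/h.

ξ₂ = 148 lbmol/h

Yield of G: 1ξ₁ / 458 = 0.155 → ξ₁ = 70.99 lbmol/h.
Conversion of F: 1ξ₁ + 1ξ₂ = 0.478 × 458 = 218.9 → ξ₂ = 147.9 lbmol/h.
Outlet amounts (n = n₀ + Σ ν·ξ):
  F: 458 − 1(70.99) − 1(147.9) = 239.1
  D: 742 − 3(70.99) − 3(147.9) = 85.23
  G: 0 + 1(70.99) = 70.99
  H: 0 + 1(147.9) = 147.9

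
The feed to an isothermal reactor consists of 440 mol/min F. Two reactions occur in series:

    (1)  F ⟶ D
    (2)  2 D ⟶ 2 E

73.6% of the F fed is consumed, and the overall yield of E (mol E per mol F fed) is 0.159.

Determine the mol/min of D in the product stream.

Conversion of F: F consumed = 1ξ₁ = 0.736 × 440 → ξ₁ = 323.8 mol/min.
Yield of E: 2ξ₂ / 440 = 0.159 → ξ₂ = 34.98 mol/min.
Outlet amounts (n = n₀ + Σ ν·ξ):
  F: 440 − 1(323.8) = 116.2
  D: 0 + 1(323.8) − 2(34.98) = 253.9
  E: 0 + 2(34.98) = 69.96

254 mol/min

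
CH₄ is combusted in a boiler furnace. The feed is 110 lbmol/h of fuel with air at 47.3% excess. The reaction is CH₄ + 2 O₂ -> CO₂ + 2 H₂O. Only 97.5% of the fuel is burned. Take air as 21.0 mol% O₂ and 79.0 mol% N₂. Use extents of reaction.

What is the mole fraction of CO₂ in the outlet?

0.0649

Stoichiometric O₂ = 2 × 110 = 220 lbmol/h; O₂ fed = 220 × 1.473 = 324.1 lbmol/h.
N₂ fed = 324.1 × 79/21 = 1219 lbmol/h.
Fuel reacted = 0.975 × 110 → ξ = 107.2 lbmol/h.
Outlet (n = n₀ + ν ξ):
  CH₄: 110 − 1(107.2) = 2.75
  O₂: 324.1 − 2(107.2) = 109.6
  N₂: 1219 (inert)
  CO₂: 0 + 1(107.2) = 107.2
  H₂O: 0 + 2(107.2) = 214.5
Total out = 1653 lbmol/h; y_CO₂ = 107.2 / 1653 = 0.06488.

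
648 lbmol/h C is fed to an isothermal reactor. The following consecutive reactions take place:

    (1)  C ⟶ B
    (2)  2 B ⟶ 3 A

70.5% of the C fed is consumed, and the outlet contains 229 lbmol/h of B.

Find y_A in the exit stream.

0.449

Conversion of C: C consumed = 1ξ₁ = 0.705 × 648 → ξ₁ = 456.8 lbmol/h.
B balance: n_B = 0 + 1ξ₁ − 2ξ₂ = 229 → ξ₂ = (1·456.8 − 229)/2 = 113.9 lbmol/h.
Outlet amounts (n = n₀ + Σ ν·ξ):
  C: 648 − 1(456.8) = 191.2
  B: 0 + 1(456.8) − 2(113.9) = 229
  A: 0 + 3(113.9) = 341.8
Total out = 761.9 lbmol/h; y_A = 341.8 / 761.9 = 0.4486.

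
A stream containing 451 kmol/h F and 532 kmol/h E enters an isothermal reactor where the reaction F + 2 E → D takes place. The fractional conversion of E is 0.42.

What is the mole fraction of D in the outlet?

0.147

E reacted = 0.42 × 532 = 223.4 kmol/h; ν_E = −2, so ξ = 223.4/2 = 111.7 kmol/h.
Outlet amounts (n = n₀ + ν ξ):
  F: 451 − 1(111.7) = 339.3
  E: 532 − 2(111.7) = 308.6
  D: 0 + 1(111.7) = 111.7
Total out = 759.6 kmol/h; y_D = 111.7 / 759.6 = 0.1471.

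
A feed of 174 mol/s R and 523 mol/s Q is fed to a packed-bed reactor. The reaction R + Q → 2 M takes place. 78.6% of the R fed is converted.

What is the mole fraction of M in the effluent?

0.392

R reacted = 0.786 × 174 = 136.8 mol/s; ν_R = −1, so ξ = 136.8/1 = 136.8 mol/s.
Outlet amounts (n = n₀ + ν ξ):
  R: 174 − 1(136.8) = 37.24
  Q: 523 − 1(136.8) = 386.2
  M: 0 + 2(136.8) = 273.5
Total out = 697 mol/s; y_M = 273.5 / 697 = 0.3924.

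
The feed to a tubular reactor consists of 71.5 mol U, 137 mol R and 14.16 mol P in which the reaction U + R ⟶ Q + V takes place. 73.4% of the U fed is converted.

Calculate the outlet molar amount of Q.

U reacted = 0.734 × 71.5 = 52.48 mol; ν_U = −1, so ξ = 52.48/1 = 52.48 mol.
Outlet amounts (n = n₀ + ν ξ):
  U: 71.5 − 1(52.48) = 19.02
  R: 137 − 1(52.48) = 84.52
  Q: 0 + 1(52.48) = 52.48
  V: 0 + 1(52.48) = 52.48
  P: 14.16 (inert)

52.5 mol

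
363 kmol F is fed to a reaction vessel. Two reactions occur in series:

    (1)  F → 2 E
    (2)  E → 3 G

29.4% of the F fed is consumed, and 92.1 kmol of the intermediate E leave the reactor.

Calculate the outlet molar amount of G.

Conversion of F: F consumed = 1ξ₁ = 0.294 × 363 → ξ₁ = 106.7 kmol.
E balance: n_E = 0 + 2ξ₁ − 1ξ₂ = 92.1 → ξ₂ = (2·106.7 − 92.1)/1 = 121.3 kmol.
Outlet amounts (n = n₀ + Σ ν·ξ):
  F: 363 − 1(106.7) = 256.3
  E: 0 + 2(106.7) − 1(121.3) = 92.1
  G: 0 + 3(121.3) = 364

364 kmol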